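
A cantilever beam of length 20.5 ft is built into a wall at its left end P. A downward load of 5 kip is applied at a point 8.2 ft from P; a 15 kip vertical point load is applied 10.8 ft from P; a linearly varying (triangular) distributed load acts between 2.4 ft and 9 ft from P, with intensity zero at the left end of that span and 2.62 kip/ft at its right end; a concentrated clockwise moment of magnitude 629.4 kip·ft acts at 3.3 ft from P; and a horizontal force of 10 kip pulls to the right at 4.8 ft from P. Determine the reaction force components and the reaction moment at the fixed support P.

P_x = -10.00 kip, P_y = 28.65 kip, M_P = 891.2 kip·ft

Resultant of the triangular load: ½ × 2.62 × 6.6 = 8.646 kip, acting at 6.8 ft from P (one-third of the span from the peak).
ΣF_x = 0: P_x + 10 = 0 → P_x = -10.00 kip.
ΣF_y = 0: P_y − 5 − 15 − ½·2.62·6.6 = 0 → P_y = 28.65 kip.
ΣM about P: M_P − 5·8.2 − 15·10.8 − (½·2.62·6.6)·6.8 − 629.4 = 0 → M_P = 891.2 kip·ft.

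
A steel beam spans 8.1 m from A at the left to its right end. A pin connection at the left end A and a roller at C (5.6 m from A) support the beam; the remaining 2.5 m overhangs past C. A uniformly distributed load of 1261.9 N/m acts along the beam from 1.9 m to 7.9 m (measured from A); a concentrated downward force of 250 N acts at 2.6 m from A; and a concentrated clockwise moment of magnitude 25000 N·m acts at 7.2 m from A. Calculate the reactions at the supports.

Resultant of the distributed load: 1261.9 × 6 = 7571.4 N at 4.9 m from A.
ΣM about A: C_y·5.6 − (1261.9·6)·4.9 − 250·2.6 − 25000 = 0 → C_y = 62749.86/5.6 = 11205.3 ≈ 11210 N.
ΣF_y = 0: A_y + 11205.3 − 1261.9·6 − 250 = 0 → A_y = -3384 N.
ΣF_x = 0: no horizontal applied forces, so A_x = 0.

A_x = 0, A_y = -3384 N, C_y = 11210 N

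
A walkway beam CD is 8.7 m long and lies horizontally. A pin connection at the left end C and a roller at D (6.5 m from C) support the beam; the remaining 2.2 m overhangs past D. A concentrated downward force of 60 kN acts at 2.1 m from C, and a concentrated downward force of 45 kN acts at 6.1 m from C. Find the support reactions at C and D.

C_x = 0, C_y = 43.38 kN, D_y = 61.62 kN

Moments about C: D_y·6.5 − 60·2.1 − 45·6.1 = 0 → D_y = 400.5/6.5 = 61.6154 ≈ 61.62 kN.
ΣF_y = 0: C_y + 61.6154 − 60 − 45 = 0 → C_y = 43.38 kN.
ΣF_x = 0: no horizontal applied forces, so C_x = 0.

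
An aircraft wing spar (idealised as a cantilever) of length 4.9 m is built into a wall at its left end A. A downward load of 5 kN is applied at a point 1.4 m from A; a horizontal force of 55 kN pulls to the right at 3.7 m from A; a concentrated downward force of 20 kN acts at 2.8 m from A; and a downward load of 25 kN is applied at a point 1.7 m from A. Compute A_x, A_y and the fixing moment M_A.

A_x = -55.00 kN, A_y = 50.00 kN, M_A = 105.5 kN·m

ΣF_x = 0: A_x + 55 = 0 → A_x = -55.00 kN.
ΣF_y = 0: A_y − 5 − 20 − 25 = 0 → A_y = 50.00 kN.
ΣM about A: M_A − 5·1.4 − 20·2.8 − 25·1.7 = 0 → M_A = 105.5 kN·m.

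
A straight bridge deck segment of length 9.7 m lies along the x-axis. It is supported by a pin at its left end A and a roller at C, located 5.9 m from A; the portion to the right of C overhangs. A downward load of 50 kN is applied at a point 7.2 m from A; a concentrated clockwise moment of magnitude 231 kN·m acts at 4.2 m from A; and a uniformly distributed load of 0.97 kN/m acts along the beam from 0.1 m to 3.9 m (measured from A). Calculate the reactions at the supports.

A_x = 0, A_y = -47.73 kN, C_y = 101.4 kN

Resultant of the distributed load: 0.97 × 3.8 = 3.686 kN at 2 m from A.
ΣM about A: C_y·5.9 − 50·7.2 − 231 − (0.97·3.8)·2 = 0 → C_y = 598.372/5.9 = 101.419 ≈ 101.4 kN.
ΣF_y = 0: A_y + 101.419 − 50 − 0.97·3.8 = 0 → A_y = -47.73 kN.
ΣF_x = 0: no horizontal applied forces, so A_x = 0.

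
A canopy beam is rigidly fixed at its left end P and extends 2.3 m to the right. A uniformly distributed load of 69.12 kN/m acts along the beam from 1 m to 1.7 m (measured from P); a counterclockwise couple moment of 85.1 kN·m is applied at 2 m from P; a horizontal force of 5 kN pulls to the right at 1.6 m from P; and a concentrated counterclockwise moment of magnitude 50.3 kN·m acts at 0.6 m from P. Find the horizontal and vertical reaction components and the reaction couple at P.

Resultant of the distributed load: 69.12 × 0.7 = 48.384 kN at 1.35 m from P.
ΣF_x = 0: P_x + 5 = 0 → P_x = -5.000 kN.
ΣF_y = 0: P_y − 69.12·0.7 = 0 → P_y = 48.38 kN.
ΣM about P: M_P − (69.12·0.7)·1.35 + 85.1 + 50.3 = 0 → M_P = -70.08 kN·m.

P_x = -5.000 kN, P_y = 48.38 kN, M_P = -70.08 kN·m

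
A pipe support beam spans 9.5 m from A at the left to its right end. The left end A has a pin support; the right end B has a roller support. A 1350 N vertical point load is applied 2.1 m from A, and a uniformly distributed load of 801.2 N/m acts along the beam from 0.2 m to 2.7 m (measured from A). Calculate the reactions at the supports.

A_x = 0, A_y = 2749 N, B_y = 604.1 N

Resultant of the distributed load: 801.2 × 2.5 = 2003 N at 1.45 m from A.
Taking moments about A: B_y·9.5 − 1350·2.1 − (801.2·2.5)·1.45 = 0 → B_y = 5739.35/9.5 = 604.142 ≈ 604.1 N.
ΣF_y = 0: A_y + 604.142 − 1350 − 801.2·2.5 = 0 → A_y = 2749 N.
ΣF_x = 0: no horizontal applied forces, so A_x = 0.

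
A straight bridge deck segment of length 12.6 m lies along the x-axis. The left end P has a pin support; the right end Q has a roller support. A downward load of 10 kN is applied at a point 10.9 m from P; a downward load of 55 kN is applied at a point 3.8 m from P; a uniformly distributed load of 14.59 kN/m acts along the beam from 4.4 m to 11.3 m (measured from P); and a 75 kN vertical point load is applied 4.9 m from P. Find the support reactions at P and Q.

Resultant of the distributed load: 14.59 × 6.9 = 100.671 kN at 7.85 m from P.
Moments about P: Q_y·12.6 − 10·10.9 − 55·3.8 − (14.59·6.9)·7.85 − 75·4.9 = 0 → Q_y = 1475.76735/12.6 = 117.124 ≈ 117.1 kN.
ΣF_y = 0: P_y + 117.124 − 10 − 55 − 14.59·6.9 − 75 = 0 → P_y = 123.5 kN.
ΣF_x = 0: no horizontal applied forces, so P_x = 0.

P_x = 0, P_y = 123.5 kN, Q_y = 117.1 kN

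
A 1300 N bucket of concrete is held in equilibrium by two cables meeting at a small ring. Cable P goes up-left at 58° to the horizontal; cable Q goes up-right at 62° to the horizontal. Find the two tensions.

T_P = 704.7 N, T_Q = 795.5 N

ΣF_x = 0: −T_P·cos58° + T_Q·cos62° = 0 → T_Q = 1.12876·T_P.
ΣF_y = 0: T_P·sin58° + T_Q·sin62° = 1300.
Substitute: T_P·(0.848048 + 1.12876·0.882948) = 1300 → T_P = 704.728 ≈ 704.7 N.
Then T_Q = 1.12876 × 704.728 = 795.5 N.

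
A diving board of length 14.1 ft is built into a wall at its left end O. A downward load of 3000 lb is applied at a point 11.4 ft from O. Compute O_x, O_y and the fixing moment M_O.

O_x = 0, O_y = 3000 lb, M_O = 34200 lb·ft

ΣF_x = 0: O_x = 0.
ΣF_y = 0: O_y − 3000 = 0 → O_y = 3000 lb.
ΣM about O: M_O − 3000·11.4 = 0 → M_O = 34200 lb·ft.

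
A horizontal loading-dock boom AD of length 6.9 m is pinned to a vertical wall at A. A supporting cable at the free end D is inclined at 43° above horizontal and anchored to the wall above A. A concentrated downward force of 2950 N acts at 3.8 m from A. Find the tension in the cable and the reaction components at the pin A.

T = 2382 N, A_x = 1742 N, A_y = 1325 N

ΣM about A: T·sin43°·6.9 − 2950·3.8 = 0 → T = 11210/(6.9·0.681998) = 2382.17 ≈ 2382 N.
ΣF_x = 0: A_x − T·cos43° = 0 → A_x = 2382.17 × 0.731354 = 1742 N.
ΣF_y = 0: A_y + T·sin43° − 2950 = 0 → A_y = 2950 − 2382.17 × 0.681998 = 1325 N.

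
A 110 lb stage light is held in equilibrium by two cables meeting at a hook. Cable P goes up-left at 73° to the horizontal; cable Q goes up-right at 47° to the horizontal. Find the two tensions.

ΣF_x = 0: −T_P·cos73° + T_Q·cos47° = 0 → T_Q = 0.428699·T_P.
ΣF_y = 0: T_P·sin73° + T_Q·sin47° = 110.
Substitute: T_P·(0.956305 + 0.428699·0.731354) = 110 → T_P = 86.6254 ≈ 86.63 lb.
Then T_Q = 0.428699 × 86.6254 = 37.14 lb.

T_P = 86.63 lb, T_Q = 37.14 lb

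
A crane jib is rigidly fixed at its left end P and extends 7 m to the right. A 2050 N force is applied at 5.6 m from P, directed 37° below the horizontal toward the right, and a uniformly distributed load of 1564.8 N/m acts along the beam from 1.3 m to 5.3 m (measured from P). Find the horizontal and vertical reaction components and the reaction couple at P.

Resultant of the distributed load: 1564.8 × 4 = 6259.2 N at 3.3 m from P.
ΣF_x = 0: P_x + 2050·cos37° = 0 → P_x = -1637 N.
ΣF_y = 0: P_y − 2050·sin37° − 1564.8·4 = 0 → P_y = 7493 N.
ΣM about P: M_P − 2050·sin37°·5.6 − (1564.8·4)·3.3 = 0 → M_P = 27560 N·m.

P_x = -1637 N, P_y = 7493 N, M_P = 27560 N·m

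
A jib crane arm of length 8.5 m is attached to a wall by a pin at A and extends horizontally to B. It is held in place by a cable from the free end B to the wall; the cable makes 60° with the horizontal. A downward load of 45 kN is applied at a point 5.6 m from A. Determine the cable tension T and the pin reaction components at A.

T = 34.23 kN, A_x = 17.12 kN, A_y = 15.35 kN

ΣM about A: T·sin60°·8.5 − 45·5.6 = 0 → T = 252/(8.5·0.866025) = 34.2335 ≈ 34.23 kN.
ΣF_x = 0: A_x − T·cos60° = 0 → A_x = 34.2335 × 0.5 = 17.12 kN.
ΣF_y = 0: A_y + T·sin60° − 45 = 0 → A_y = 45 − 34.2335 × 0.866025 = 15.35 kN.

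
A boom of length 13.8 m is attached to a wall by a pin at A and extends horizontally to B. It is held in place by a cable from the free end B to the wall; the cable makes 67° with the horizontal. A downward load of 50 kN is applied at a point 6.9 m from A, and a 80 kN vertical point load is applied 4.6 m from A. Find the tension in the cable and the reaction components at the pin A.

T = 56.13 kN, A_x = 21.93 kN, A_y = 78.33 kN

ΣM about A: T·sin67°·13.8 − 50·6.9 − 80·4.6 = 0 → T = 713/(13.8·0.920505) = 56.1286 ≈ 56.13 kN.
ΣF_x = 0: A_x − T·cos67° = 0 → A_x = 56.1286 × 0.390731 = 21.93 kN.
ΣF_y = 0: A_y + T·sin67° − 50 − 80 = 0 → A_y = 130 − 56.1286 × 0.920505 = 78.33 kN.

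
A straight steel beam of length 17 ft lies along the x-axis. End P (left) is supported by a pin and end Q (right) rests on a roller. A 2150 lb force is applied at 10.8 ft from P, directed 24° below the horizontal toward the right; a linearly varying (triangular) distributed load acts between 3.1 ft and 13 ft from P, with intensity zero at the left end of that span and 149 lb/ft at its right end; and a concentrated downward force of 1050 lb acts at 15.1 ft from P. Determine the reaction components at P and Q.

Resultant of the triangular load: ½ × 149 × 9.9 = 737.55 lb, acting at 9.7 ft from P (one-third of the span from the peak).
Moments about P: Q_y·17 − 2150·sin24°·10.8 − (½·149·9.9)·9.7 − 1050·15.1 = 0 → Q_y = 32453.7/17 = 1909.04 ≈ 1909 lb.
ΣF_y = 0: P_y + 1909.04 − 2150·sin24° − ½·149·9.9 − 1050 = 0 → P_y = 753.0 lb.
ΣF_x = 0: P_x + 2150·cos24° = 0 → P_x = -1964 lb.

P_x = -1964 lb, P_y = 753.0 lb, Q_y = 1909 lb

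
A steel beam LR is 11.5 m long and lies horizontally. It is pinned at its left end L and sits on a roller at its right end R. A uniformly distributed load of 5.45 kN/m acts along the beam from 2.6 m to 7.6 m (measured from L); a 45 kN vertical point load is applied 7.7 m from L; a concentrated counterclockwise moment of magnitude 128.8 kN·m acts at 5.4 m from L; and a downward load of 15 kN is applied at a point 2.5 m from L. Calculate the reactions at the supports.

Resultant of the distributed load: 5.45 × 5 = 27.25 kN at 5.1 m from L.
Taking moments about L: R_y·11.5 − (5.45·5)·5.1 − 45·7.7 + 128.8 − 15·2.5 = 0 → R_y = 394.175/11.5 = 34.2761 ≈ 34.28 kN.
ΣF_y = 0: L_y + 34.2761 − 5.45·5 − 45 − 15 = 0 → L_y = 52.97 kN.
ΣF_x = 0: no horizontal applied forces, so L_x = 0.

L_x = 0, L_y = 52.97 kN, R_y = 34.28 kN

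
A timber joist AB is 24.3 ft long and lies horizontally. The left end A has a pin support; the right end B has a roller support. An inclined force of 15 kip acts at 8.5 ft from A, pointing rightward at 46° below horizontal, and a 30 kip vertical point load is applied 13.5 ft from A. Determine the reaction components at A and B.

ΣM about A: B_y·24.3 − 15·sin46°·8.5 − 30·13.5 = 0 → B_y = 496.716/24.3 = 20.441 ≈ 20.44 kip.
ΣF_y = 0: A_y + 20.441 − 15·sin46° − 30 = 0 → A_y = 20.35 kip.
ΣF_x = 0: A_x + 15·cos46° = 0 → A_x = -10.42 kip.

A_x = -10.42 kip, A_y = 20.35 kip, B_y = 20.44 kip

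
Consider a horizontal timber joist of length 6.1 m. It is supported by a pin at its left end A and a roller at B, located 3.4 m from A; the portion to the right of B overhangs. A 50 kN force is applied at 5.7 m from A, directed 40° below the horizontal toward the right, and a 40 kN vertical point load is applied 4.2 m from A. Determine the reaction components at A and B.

Taking moments about A: B_y·3.4 − 50·sin40°·5.7 − 40·4.2 = 0 → B_y = 351.194/3.4 = 103.292 ≈ 103.3 kN.
ΣF_y = 0: A_y + 103.292 − 50·sin40° − 40 = 0 → A_y = -31.15 kN.
ΣF_x = 0: A_x + 50·cos40° = 0 → A_x = -38.30 kN.

A_x = -38.30 kN, A_y = -31.15 kN, B_y = 103.3 kN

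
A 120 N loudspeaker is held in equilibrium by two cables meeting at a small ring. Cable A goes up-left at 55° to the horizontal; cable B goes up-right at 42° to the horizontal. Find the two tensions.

ΣF_x = 0: −T_A·cos55° + T_B·cos42° = 0 → T_B = 0.771823·T_A.
ΣF_y = 0: T_A·sin55° + T_B·sin42° = 120.
Substitute: T_A·(0.819152 + 0.771823·0.669131) = 120 → T_A = 89.8471 ≈ 89.85 N.
Then T_B = 0.771823 × 89.8471 = 69.35 N.

T_A = 89.85 N, T_B = 69.35 N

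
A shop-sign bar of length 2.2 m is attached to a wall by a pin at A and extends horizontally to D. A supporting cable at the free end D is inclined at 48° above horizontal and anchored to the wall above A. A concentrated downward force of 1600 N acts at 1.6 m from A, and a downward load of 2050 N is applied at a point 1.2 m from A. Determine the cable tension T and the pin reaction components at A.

ΣM about A: T·sin48°·2.2 − 1600·1.6 − 2050·1.2 = 0 → T = 5020/(2.2·0.743145) = 3070.49 ≈ 3070 N.
ΣF_x = 0: A_x − T·cos48° = 0 → A_x = 3070.49 × 0.669131 = 2055 N.
ΣF_y = 0: A_y + T·sin48° − 1600 − 2050 = 0 → A_y = 3650 − 3070.49 × 0.743145 = 1368 N.

T = 3070 N, A_x = 2055 N, A_y = 1368 N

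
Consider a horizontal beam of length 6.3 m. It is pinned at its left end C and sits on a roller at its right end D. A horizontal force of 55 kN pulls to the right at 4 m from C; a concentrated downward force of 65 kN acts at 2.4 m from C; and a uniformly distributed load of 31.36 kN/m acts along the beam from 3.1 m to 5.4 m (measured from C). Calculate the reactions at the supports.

C_x = -55.00 kN, C_y = 63.71 kN, D_y = 73.42 kN

Resultant of the distributed load: 31.36 × 2.3 = 72.128 kN at 4.25 m from C.
Taking moments about C: D_y·6.3 − 65·2.4 − (31.36·2.3)·4.25 = 0 → D_y = 462.544/6.3 = 73.4197 ≈ 73.42 kN.
ΣF_y = 0: C_y + 73.4197 − 65 − 31.36·2.3 = 0 → C_y = 63.71 kN.
ΣF_x = 0: C_x + 55 = 0 → C_x = -55.00 kN.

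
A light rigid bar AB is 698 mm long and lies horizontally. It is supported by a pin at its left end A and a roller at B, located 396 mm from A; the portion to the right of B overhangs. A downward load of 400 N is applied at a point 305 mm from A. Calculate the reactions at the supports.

A_x = 0, A_y = 91.92 N, B_y = 308.1 N

Taking moments about A: B_y·396 − 400·305 = 0 → B_y = 122000/396 = 308.081 ≈ 308.1 N.
ΣF_y = 0: A_y + 308.081 − 400 = 0 → A_y = 91.92 N.
ΣF_x = 0: no horizontal applied forces, so A_x = 0.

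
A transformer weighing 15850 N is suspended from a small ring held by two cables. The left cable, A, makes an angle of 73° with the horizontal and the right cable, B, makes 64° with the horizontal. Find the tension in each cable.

ΣF_x = 0: −T_A·cos73° + T_B·cos64° = 0 → T_B = 0.66695·T_A.
ΣF_y = 0: T_A·sin73° + T_B·sin64° = 15850.
Substitute: T_A·(0.956305 + 0.66695·0.898794) = 15850 → T_A = 10188 ≈ 10190 N.
Then T_B = 0.66695 × 10188 = 6795 N.

T_A = 10190 N, T_B = 6795 N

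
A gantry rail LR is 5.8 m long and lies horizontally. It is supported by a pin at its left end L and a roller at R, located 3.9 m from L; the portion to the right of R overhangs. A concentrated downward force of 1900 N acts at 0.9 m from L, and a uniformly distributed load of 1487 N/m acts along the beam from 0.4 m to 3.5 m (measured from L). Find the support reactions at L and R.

Resultant of the distributed load: 1487 × 3.1 = 4609.7 N at 1.95 m from L.
Taking moments about L: R_y·3.9 − 1900·0.9 − (1487·3.1)·1.95 = 0 → R_y = 10698.915/3.9 = 2743.31 ≈ 2743 N.
ΣF_y = 0: L_y + 2743.31 − 1900 − 1487·3.1 = 0 → L_y = 3766 N.
ΣF_x = 0: no horizontal applied forces, so L_x = 0.

L_x = 0, L_y = 3766 N, R_y = 2743 N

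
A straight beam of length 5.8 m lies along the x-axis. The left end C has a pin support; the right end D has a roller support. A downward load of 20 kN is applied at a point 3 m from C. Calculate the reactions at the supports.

C_x = 0, C_y = 9.655 kN, D_y = 10.34 kN

Moments about C: D_y·5.8 − 20·3 = 0 → D_y = 60/5.8 = 10.3448 ≈ 10.34 kN.
ΣF_y = 0: C_y + 10.3448 − 20 = 0 → C_y = 9.655 kN.
ΣF_x = 0: no horizontal applied forces, so C_x = 0.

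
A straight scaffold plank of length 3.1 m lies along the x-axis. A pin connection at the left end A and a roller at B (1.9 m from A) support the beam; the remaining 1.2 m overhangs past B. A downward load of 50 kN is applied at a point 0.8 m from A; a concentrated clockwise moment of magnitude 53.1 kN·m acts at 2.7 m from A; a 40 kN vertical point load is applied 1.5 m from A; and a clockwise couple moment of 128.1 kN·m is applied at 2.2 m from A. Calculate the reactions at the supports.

Moments about A: B_y·1.9 − 50·0.8 − 53.1 − 40·1.5 − 128.1 = 0 → B_y = 281.2/1.9 = 148.0 kN.
ΣF_y = 0: A_y + 148 − 50 − 40 = 0 → A_y = -58.00 kN.
ΣF_x = 0: no horizontal applied forces, so A_x = 0.

A_x = 0, A_y = -58.00 kN, B_y = 148.0 kN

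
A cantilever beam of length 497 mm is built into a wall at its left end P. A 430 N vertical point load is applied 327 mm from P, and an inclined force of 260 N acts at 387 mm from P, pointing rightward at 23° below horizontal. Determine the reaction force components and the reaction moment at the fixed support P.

P_x = -239.3 N, P_y = 531.6 N, M_P = 179900 N·mm

ΣF_x = 0: P_x + 260·cos23° = 0 → P_x = -239.3 N.
ΣF_y = 0: P_y − 430 − 260·sin23° = 0 → P_y = 531.6 N.
ΣM about P: M_P − 430·327 − 260·sin23°·387 = 0 → M_P = 179900 N·mm.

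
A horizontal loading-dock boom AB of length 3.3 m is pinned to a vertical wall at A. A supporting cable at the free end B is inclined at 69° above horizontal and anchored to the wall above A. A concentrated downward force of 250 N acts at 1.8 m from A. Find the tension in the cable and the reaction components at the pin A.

ΣM about A: T·sin69°·3.3 − 250·1.8 = 0 → T = 450/(3.3·0.93358) = 146.065 ≈ 146.1 N.
ΣF_x = 0: A_x − T·cos69° = 0 → A_x = 146.065 × 0.358368 = 52.35 N.
ΣF_y = 0: A_y + T·sin69° − 250 = 0 → A_y = 250 − 146.065 × 0.93358 = 113.6 N.

T = 146.1 N, A_x = 52.35 N, A_y = 113.6 N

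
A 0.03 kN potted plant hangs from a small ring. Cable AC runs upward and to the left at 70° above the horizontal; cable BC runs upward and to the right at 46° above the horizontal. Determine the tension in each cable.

T_AC = 0.02319 kN, T_BC = 0.01142 kN

ΣF_x = 0: −T_AC·cos70° + T_BC·cos46° = 0 → T_BC = 0.492357·T_AC.
ΣF_y = 0: T_AC·sin70° + T_BC·sin46° = 0.03.
Substitute: T_AC·(0.939693 + 0.492357·0.71934) = 0.03 → T_AC = 0.0231863 ≈ 0.02319 kN.
Then T_BC = 0.492357 × 0.0231863 = 0.01142 kN.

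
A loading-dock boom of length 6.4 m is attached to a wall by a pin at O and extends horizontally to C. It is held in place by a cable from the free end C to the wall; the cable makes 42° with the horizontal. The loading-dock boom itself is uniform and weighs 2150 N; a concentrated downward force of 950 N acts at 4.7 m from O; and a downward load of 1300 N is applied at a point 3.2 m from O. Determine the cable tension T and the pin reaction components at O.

T = 3621 N, O_x = 2691 N, O_y = 1977 N

ΣM about O: T·sin42°·6.4 − 2150·3.2 − 950·4.7 − 1300·3.2 = 0 → T = 15505/(6.4·0.669131) = 3620.6 ≈ 3621 N.
ΣF_x = 0: O_x − T·cos42° = 0 → O_x = 3620.6 × 0.743145 = 2691 N.
ΣF_y = 0: O_y + T·sin42° − 2150 − 950 − 1300 = 0 → O_y = 4400 − 3620.6 × 0.669131 = 1977 N.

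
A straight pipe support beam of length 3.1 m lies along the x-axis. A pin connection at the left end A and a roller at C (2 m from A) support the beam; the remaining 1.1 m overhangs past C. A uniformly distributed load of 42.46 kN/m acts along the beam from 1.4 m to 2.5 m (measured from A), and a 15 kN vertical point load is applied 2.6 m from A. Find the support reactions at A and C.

Resultant of the distributed load: 42.46 × 1.1 = 46.706 kN at 1.95 m from A.
ΣM about A: C_y·2 − (42.46·1.1)·1.95 − 15·2.6 = 0 → C_y = 130.0767/2 = 65.0383 ≈ 65.04 kN.
ΣF_y = 0: A_y + 65.0383 − 42.46·1.1 − 15 = 0 → A_y = -3.332 kN.
ΣF_x = 0: no horizontal applied forces, so A_x = 0.

A_x = 0, A_y = -3.332 kN, C_y = 65.04 kN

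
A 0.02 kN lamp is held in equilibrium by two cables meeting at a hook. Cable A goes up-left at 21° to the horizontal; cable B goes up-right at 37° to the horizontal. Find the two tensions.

ΣF_x = 0: −T_A·cos21° + T_B·cos37° = 0 → T_B = 1.16897·T_A.
ΣF_y = 0: T_A·sin21° + T_B·sin37° = 0.02.
Substitute: T_A·(0.358368 + 1.16897·0.601815) = 0.02 → T_A = 0.0188347 ≈ 0.01883 kN.
Then T_B = 1.16897 × 0.0188347 = 0.02202 kN.

T_A = 0.01883 kN, T_B = 0.02202 kN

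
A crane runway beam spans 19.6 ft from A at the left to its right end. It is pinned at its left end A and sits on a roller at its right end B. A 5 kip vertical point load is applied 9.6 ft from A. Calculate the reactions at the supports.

A_x = 0, A_y = 2.551 kip, B_y = 2.449 kip

ΣM about A: B_y·19.6 − 5·9.6 = 0 → B_y = 48/19.6 = 2.44898 ≈ 2.449 kip.
ΣF_y = 0: A_y + 2.44898 − 5 = 0 → A_y = 2.551 kip.
ΣF_x = 0: no horizontal applied forces, so A_x = 0.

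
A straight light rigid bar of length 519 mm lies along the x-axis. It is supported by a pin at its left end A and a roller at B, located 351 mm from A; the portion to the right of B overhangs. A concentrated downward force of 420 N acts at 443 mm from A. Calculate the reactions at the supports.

A_x = 0, A_y = -110.1 N, B_y = 530.1 N

Moments about A: B_y·351 − 420·443 = 0 → B_y = 186060/351 = 530.085 ≈ 530.1 N.
ΣF_y = 0: A_y + 530.085 − 420 = 0 → A_y = -110.1 N.
ΣF_x = 0: no horizontal applied forces, so A_x = 0.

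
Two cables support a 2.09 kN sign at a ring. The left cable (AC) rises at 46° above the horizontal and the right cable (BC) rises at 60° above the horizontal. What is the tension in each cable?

T_AC = 1.087 kN, T_BC = 1.510 kN

ΣF_x = 0: −T_AC·cos46° + T_BC·cos60° = 0 → T_BC = 1.38932·T_AC.
ΣF_y = 0: T_AC·sin46° + T_BC·sin60° = 2.09.
Substitute: T_AC·(0.71934 + 1.38932·0.866025) = 2.09 → T_AC = 1.08711 ≈ 1.087 kN.
Then T_BC = 1.38932 × 1.08711 = 1.510 kN.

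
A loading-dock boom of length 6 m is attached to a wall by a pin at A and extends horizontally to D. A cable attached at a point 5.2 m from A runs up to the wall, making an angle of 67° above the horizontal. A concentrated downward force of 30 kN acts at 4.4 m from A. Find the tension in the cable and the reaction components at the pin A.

T = 27.58 kN, A_x = 10.78 kN, A_y = 4.615 kN

ΣM about A: T·sin67°·5.2 − 30·4.4 = 0 → T = 132/(5.2·0.920505) = 27.5768 ≈ 27.58 kN.
ΣF_x = 0: A_x − T·cos67° = 0 → A_x = 27.5768 × 0.390731 = 10.78 kN.
ΣF_y = 0: A_y + T·sin67° − 30 = 0 → A_y = 30 − 27.5768 × 0.920505 = 4.615 kN.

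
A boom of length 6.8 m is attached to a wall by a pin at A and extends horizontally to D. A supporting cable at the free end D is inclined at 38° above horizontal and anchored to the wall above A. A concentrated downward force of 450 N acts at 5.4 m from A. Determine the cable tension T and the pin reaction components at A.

ΣM about A: T·sin38°·6.8 − 450·5.4 = 0 → T = 2430/(6.8·0.615661) = 580.438 ≈ 580.4 N.
ΣF_x = 0: A_x − T·cos38° = 0 → A_x = 580.438 × 0.788011 = 457.4 N.
ΣF_y = 0: A_y + T·sin38° − 450 = 0 → A_y = 450 − 580.438 × 0.615661 = 92.65 N.

T = 580.4 N, A_x = 457.4 N, A_y = 92.65 N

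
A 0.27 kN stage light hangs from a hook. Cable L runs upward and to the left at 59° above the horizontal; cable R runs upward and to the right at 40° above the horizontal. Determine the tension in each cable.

T_L = 0.2094 kN, T_R = 0.1408 kN

ΣF_x = 0: −T_L·cos59° + T_R·cos40° = 0 → T_R = 0.672334·T_L.
ΣF_y = 0: T_L·sin59° + T_R·sin40° = 0.27.
Substitute: T_L·(0.857167 + 0.672334·0.642788) = 0.27 → T_L = 0.20941 ≈ 0.2094 kN.
Then T_R = 0.672334 × 0.20941 = 0.1408 kN.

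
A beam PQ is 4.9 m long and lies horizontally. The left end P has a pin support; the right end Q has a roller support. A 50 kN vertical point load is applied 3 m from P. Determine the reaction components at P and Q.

Taking moments about P: Q_y·4.9 − 50·3 = 0 → Q_y = 150/4.9 = 30.6122 ≈ 30.61 kN.
ΣF_y = 0: P_y + 30.6122 − 50 = 0 → P_y = 19.39 kN.
ΣF_x = 0: no horizontal applied forces, so P_x = 0.

P_x = 0, P_y = 19.39 kN, Q_y = 30.61 kN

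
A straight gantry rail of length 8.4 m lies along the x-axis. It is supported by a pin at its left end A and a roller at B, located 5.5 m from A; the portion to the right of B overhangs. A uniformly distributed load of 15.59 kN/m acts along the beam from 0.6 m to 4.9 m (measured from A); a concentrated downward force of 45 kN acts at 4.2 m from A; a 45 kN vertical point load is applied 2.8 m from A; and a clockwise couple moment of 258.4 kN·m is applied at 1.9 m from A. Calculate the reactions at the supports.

Resultant of the distributed load: 15.59 × 4.3 = 67.037 kN at 2.75 m from A.
Taking moments about A: B_y·5.5 − (15.59·4.3)·2.75 − 45·4.2 − 45·2.8 − 258.4 = 0 → B_y = 757.75175/5.5 = 137.773 ≈ 137.8 kN.
ΣF_y = 0: A_y + 137.773 − 15.59·4.3 − 45 − 45 = 0 → A_y = 19.26 kN.
ΣF_x = 0: no horizontal applied forces, so A_x = 0.

A_x = 0, A_y = 19.26 kN, B_y = 137.8 kN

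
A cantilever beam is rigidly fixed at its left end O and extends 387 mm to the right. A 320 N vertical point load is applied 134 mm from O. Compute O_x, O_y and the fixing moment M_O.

O_x = 0, O_y = 320.0 N, M_O = 42880 N·mm

ΣF_x = 0: O_x = 0.
ΣF_y = 0: O_y − 320 = 0 → O_y = 320.0 N.
ΣM about O: M_O − 320·134 = 0 → M_O = 42880 N·mm.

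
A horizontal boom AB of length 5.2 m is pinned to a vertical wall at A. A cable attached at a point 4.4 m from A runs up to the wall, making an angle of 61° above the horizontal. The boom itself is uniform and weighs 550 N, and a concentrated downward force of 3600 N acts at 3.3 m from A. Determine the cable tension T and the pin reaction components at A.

ΣM about A: T·sin61°·4.4 − 550·2.6 − 3600·3.3 = 0 → T = 13310/(4.4·0.87462) = 3458.64 ≈ 3459 N.
ΣF_x = 0: A_x − T·cos61° = 0 → A_x = 3458.64 × 0.48481 = 1677 N.
ΣF_y = 0: A_y + T·sin61° − 550 − 3600 = 0 → A_y = 4150 − 3458.64 × 0.87462 = 1125 N.

T = 3459 N, A_x = 1677 N, A_y = 1125 N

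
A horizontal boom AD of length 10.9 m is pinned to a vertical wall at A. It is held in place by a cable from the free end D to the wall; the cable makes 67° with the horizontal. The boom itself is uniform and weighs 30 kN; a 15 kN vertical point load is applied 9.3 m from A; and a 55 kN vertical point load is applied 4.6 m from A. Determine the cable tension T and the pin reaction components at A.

T = 55.41 kN, A_x = 21.65 kN, A_y = 48.99 kN

ΣM about A: T·sin67°·10.9 − 30·5.45 − 15·9.3 − 55·4.6 = 0 → T = 556/(10.9·0.920505) = 55.4143 ≈ 55.41 kN.
ΣF_x = 0: A_x − T·cos67° = 0 → A_x = 55.4143 × 0.390731 = 21.65 kN.
ΣF_y = 0: A_y + T·sin67° − 30 − 15 − 55 = 0 → A_y = 100 − 55.4143 × 0.920505 = 48.99 kN.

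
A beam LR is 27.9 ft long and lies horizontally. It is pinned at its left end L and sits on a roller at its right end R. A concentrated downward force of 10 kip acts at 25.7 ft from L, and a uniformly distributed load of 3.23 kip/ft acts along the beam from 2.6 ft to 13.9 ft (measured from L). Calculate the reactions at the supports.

L_x = 0, L_y = 26.49 kip, R_y = 20.00 kip

Resultant of the distributed load: 3.23 × 11.3 = 36.499 kip at 8.25 ft from L.
Taking moments about L: R_y·27.9 − 10·25.7 − (3.23·11.3)·8.25 = 0 → R_y = 558.11675/27.9 = 20.0042 ≈ 20.00 kip.
ΣF_y = 0: L_y + 20.0042 − 10 − 3.23·11.3 = 0 → L_y = 26.49 kip.
ΣF_x = 0: no horizontal applied forces, so L_x = 0.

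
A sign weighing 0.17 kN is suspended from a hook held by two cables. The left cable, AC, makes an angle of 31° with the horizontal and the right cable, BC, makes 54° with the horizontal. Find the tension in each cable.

ΣF_x = 0: −T_AC·cos31° + T_BC·cos54° = 0 → T_BC = 1.4583·T_AC.
ΣF_y = 0: T_AC·sin31° + T_BC·sin54° = 0.17.
Substitute: T_AC·(0.515038 + 1.4583·0.809017) = 0.17 → T_AC = 0.100305 ≈ 0.1003 kN.
Then T_BC = 1.4583 × 0.100305 = 0.1463 kN.

T_AC = 0.1003 kN, T_BC = 0.1463 kN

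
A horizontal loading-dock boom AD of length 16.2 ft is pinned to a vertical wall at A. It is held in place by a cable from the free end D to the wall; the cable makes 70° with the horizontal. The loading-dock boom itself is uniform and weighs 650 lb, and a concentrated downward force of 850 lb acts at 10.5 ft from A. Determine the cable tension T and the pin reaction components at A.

ΣM about A: T·sin70°·16.2 − 650·8.1 − 850·10.5 = 0 → T = 14190/(16.2·0.939693) = 932.141 ≈ 932.1 lb.
ΣF_x = 0: A_x − T·cos70° = 0 → A_x = 932.141 × 0.34202 = 318.8 lb.
ΣF_y = 0: A_y + T·sin70° − 650 − 850 = 0 → A_y = 1500 − 932.141 × 0.939693 = 624.1 lb.

T = 932.1 lb, A_x = 318.8 lb, A_y = 624.1 lb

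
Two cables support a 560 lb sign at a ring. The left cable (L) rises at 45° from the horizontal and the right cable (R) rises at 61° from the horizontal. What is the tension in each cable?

T_L = 282.4 lb, T_R = 411.9 lb

ΣF_x = 0: −T_L·cos45° + T_R·cos61° = 0 → T_R = 1.45852·T_L.
ΣF_y = 0: T_L·sin45° + T_R·sin61° = 560.
Substitute: T_L·(0.707107 + 1.45852·0.87462) = 560 → T_L = 282.435 ≈ 282.4 lb.
Then T_R = 1.45852 × 282.435 = 411.9 lb.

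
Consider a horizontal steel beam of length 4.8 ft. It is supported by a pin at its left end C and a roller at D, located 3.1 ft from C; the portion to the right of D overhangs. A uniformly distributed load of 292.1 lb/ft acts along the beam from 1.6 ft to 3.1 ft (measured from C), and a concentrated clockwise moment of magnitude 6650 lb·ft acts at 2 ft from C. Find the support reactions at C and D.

C_x = 0, C_y = -2039 lb, D_y = 2477 lb

Resultant of the distributed load: 292.1 × 1.5 = 438.15 lb at 2.35 ft from C.
Taking moments about C: D_y·3.1 − (292.1·1.5)·2.35 − 6650 = 0 → D_y = 7679.6525/3.1 = 2477.31 ≈ 2477 lb.
ΣF_y = 0: C_y + 2477.31 − 292.1·1.5 = 0 → C_y = -2039 lb.
ΣF_x = 0: no horizontal applied forces, so C_x = 0.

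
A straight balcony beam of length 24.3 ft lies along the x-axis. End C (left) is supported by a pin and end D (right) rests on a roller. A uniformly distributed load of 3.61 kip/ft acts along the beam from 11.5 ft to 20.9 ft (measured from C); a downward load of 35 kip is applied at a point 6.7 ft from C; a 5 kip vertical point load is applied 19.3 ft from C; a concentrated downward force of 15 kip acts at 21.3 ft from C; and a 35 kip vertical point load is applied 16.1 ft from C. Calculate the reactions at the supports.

C_x = 0, C_y = 51.35 kip, D_y = 72.58 kip

Resultant of the distributed load: 3.61 × 9.4 = 33.934 kip at 16.2 ft from C.
Taking moments about C: D_y·24.3 − (3.61·9.4)·16.2 − 35·6.7 − 5·19.3 − 15·21.3 − 35·16.1 = 0 → D_y = 1763.7308/24.3 = 72.5815 ≈ 72.58 kip.
ΣF_y = 0: C_y + 72.5815 − 3.61·9.4 − 35 − 5 − 15 − 35 = 0 → C_y = 51.35 kip.
ΣF_x = 0: no horizontal applied forces, so C_x = 0.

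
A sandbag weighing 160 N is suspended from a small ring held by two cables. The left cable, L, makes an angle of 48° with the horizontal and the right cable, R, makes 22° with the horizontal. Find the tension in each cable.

ΣF_x = 0: −T_L·cos48° + T_R·cos22° = 0 → T_R = 0.721681·T_L.
ΣF_y = 0: T_L·sin48° + T_R·sin22° = 160.
Substitute: T_L·(0.743145 + 0.721681·0.374607) = 160 → T_L = 157.87 ≈ 157.9 N.
Then T_R = 0.721681 × 157.87 = 113.9 N.

T_L = 157.9 N, T_R = 113.9 N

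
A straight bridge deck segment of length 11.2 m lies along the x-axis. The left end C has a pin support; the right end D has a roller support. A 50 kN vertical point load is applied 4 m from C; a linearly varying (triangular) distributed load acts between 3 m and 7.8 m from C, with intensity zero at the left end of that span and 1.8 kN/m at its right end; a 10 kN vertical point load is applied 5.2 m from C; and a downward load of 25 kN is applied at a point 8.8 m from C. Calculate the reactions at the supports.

Resultant of the triangular load: ½ × 1.8 × 4.8 = 4.32 kN, acting at 6.2 m from C (one-third of the span from the peak).
Taking moments about C: D_y·11.2 − 50·4 − (½·1.8·4.8)·6.2 − 10·5.2 − 25·8.8 = 0 → D_y = 498.784/11.2 = 44.5343 ≈ 44.53 kN.
ΣF_y = 0: C_y + 44.5343 − 50 − ½·1.8·4.8 − 10 − 25 = 0 → C_y = 44.79 kN.
ΣF_x = 0: no horizontal applied forces, so C_x = 0.

C_x = 0, C_y = 44.79 kN, D_y = 44.53 kN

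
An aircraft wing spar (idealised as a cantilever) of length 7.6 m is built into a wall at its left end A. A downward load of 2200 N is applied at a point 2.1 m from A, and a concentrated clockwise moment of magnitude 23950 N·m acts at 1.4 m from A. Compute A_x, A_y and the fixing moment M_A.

ΣF_x = 0: A_x = 0.
ΣF_y = 0: A_y − 2200 = 0 → A_y = 2200 N.
ΣM about A: M_A − 2200·2.1 − 23950 = 0 → M_A = 28570 N·m.

A_x = 0, A_y = 2200 N, M_A = 28570 N·m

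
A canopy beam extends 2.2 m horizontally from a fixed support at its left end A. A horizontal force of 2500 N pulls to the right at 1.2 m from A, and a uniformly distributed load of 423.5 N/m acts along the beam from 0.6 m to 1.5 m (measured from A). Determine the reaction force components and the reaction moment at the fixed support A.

A_x = -2500 N, A_y = 381.2 N, M_A = 400.2 N·m

Resultant of the distributed load: 423.5 × 0.9 = 381.15 N at 1.05 m from A.
ΣF_x = 0: A_x + 2500 = 0 → A_x = -2500 N.
ΣF_y = 0: A_y − 423.5·0.9 = 0 → A_y = 381.2 N.
ΣM about A: M_A − (423.5·0.9)·1.05 = 0 → M_A = 400.2 N·m.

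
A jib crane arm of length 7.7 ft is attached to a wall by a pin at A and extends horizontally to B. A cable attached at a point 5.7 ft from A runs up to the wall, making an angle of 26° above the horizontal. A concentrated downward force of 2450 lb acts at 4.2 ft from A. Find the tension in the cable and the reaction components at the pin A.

ΣM about A: T·sin26°·5.7 − 2450·4.2 = 0 → T = 10290/(5.7·0.438371) = 4118.12 ≈ 4118 lb.
ΣF_x = 0: A_x − T·cos26° = 0 → A_x = 4118.12 × 0.898794 = 3701 lb.
ΣF_y = 0: A_y + T·sin26° − 2450 = 0 → A_y = 2450 − 4118.12 × 0.438371 = 644.7 lb.

T = 4118 lb, A_x = 3701 lb, A_y = 644.7 lb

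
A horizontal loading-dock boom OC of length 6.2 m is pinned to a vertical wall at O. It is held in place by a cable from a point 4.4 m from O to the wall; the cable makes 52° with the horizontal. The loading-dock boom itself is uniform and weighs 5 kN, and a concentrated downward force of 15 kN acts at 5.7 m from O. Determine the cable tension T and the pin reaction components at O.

ΣM about O: T·sin52°·4.4 − 5·3.1 − 15·5.7 = 0 → T = 101/(4.4·0.788011) = 29.1297 ≈ 29.13 kN.
ΣF_x = 0: O_x − T·cos52° = 0 → O_x = 29.1297 × 0.615661 = 17.93 kN.
ΣF_y = 0: O_y + T·sin52° − 5 − 15 = 0 → O_y = 20 − 29.1297 × 0.788011 = -2.955 kN.

T = 29.13 kN, O_x = 17.93 kN, O_y = -2.955 kN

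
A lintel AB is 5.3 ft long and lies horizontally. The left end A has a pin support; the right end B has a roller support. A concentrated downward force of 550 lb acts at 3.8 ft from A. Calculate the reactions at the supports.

A_x = 0, A_y = 155.7 lb, B_y = 394.3 lb

Moments about A: B_y·5.3 − 550·3.8 = 0 → B_y = 2090/5.3 = 394.34 ≈ 394.3 lb.
ΣF_y = 0: A_y + 394.34 − 550 = 0 → A_y = 155.7 lb.
ΣF_x = 0: no horizontal applied forces, so A_x = 0.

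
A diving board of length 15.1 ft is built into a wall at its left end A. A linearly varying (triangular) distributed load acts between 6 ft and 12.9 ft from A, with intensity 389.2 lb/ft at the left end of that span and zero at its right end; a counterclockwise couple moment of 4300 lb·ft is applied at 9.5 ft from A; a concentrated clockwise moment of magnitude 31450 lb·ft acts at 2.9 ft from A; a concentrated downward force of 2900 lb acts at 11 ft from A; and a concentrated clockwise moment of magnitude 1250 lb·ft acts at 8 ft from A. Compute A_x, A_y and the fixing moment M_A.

A_x = 0, A_y = 4243 lb, M_A = 71440 lb·ft

Resultant of the triangular load: ½ × 389.2 × 6.9 = 1342.74 lb, acting at 8.3 ft from A (one-third of the span from the peak).
ΣF_x = 0: A_x = 0.
ΣF_y = 0: A_y − ½·389.2·6.9 − 2900 = 0 → A_y = 4243 lb.
ΣM about A: M_A − (½·389.2·6.9)·8.3 + 4300 − 31450 − 2900·11 − 1250 = 0 → M_A = 71440 lb·ft.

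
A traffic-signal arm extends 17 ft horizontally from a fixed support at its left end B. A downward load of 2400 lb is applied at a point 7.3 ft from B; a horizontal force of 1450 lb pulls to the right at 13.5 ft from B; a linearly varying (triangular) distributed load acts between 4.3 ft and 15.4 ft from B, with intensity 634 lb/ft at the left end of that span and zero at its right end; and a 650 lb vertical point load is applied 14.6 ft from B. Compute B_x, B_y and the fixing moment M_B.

B_x = -1450 lb, B_y = 6569 lb, M_B = 55160 lb·ft

Resultant of the triangular load: ½ × 634 × 11.1 = 3518.7 lb, acting at 8 ft from B (one-third of the span from the peak).
ΣF_x = 0: B_x + 1450 = 0 → B_x = -1450 lb.
ΣF_y = 0: B_y − 2400 − ½·634·11.1 − 650 = 0 → B_y = 6569 lb.
ΣM about B: M_B − 2400·7.3 − (½·634·11.1)·8 − 650·14.6 = 0 → M_B = 55160 lb·ft.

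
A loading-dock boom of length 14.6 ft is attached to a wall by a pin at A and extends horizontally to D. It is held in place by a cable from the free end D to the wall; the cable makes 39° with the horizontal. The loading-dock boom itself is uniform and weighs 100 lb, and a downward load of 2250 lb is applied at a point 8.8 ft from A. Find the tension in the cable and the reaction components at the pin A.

ΣM about A: T·sin39°·14.6 − 100·7.3 − 2250·8.8 = 0 → T = 20530/(14.6·0.62932) = 2234.42 ≈ 2234 lb.
ΣF_x = 0: A_x − T·cos39° = 0 → A_x = 2234.42 × 0.777146 = 1736 lb.
ΣF_y = 0: A_y + T·sin39° − 100 − 2250 = 0 → A_y = 2350 − 2234.42 × 0.62932 = 943.8 lb.

T = 2234 lb, A_x = 1736 lb, A_y = 943.8 lb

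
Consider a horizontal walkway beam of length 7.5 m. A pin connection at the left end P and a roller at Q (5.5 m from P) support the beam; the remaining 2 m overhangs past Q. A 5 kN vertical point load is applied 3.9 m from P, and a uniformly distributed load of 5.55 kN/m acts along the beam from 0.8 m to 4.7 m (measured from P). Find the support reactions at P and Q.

Resultant of the distributed load: 5.55 × 3.9 = 21.645 kN at 2.75 m from P.
Moments about P: Q_y·5.5 − 5·3.9 − (5.55·3.9)·2.75 = 0 → Q_y = 79.02375/5.5 = 14.368 ≈ 14.37 kN.
ΣF_y = 0: P_y + 14.368 − 5 − 5.55·3.9 = 0 → P_y = 12.28 kN.
ΣF_x = 0: no horizontal applied forces, so P_x = 0.

P_x = 0, P_y = 12.28 kN, Q_y = 14.37 kN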